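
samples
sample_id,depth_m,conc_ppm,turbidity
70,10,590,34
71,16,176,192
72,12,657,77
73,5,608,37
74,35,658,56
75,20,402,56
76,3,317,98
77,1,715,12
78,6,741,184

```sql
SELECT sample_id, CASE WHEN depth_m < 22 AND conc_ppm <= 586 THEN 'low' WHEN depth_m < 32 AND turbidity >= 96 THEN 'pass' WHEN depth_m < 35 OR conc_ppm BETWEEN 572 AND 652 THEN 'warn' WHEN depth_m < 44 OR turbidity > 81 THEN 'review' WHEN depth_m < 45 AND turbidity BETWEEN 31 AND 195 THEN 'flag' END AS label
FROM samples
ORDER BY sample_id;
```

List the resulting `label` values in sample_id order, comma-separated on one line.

warn, low, warn, warn, review, low, low, warn, pass

sample_id=70: depth_m < 35 OR conc_ppm BETWEEN 572 AND 652 → warn
sample_id=71: depth_m < 22 AND conc_ppm <= 586 → low
sample_id=72: depth_m < 35 OR conc_ppm BETWEEN 572 AND 652 → warn
sample_id=73: depth_m < 35 OR conc_ppm BETWEEN 572 AND 652 → warn
sample_id=74: depth_m < 44 OR turbidity > 81 → review
sample_id=75: depth_m < 22 AND conc_ppm <= 586 → low
sample_id=76: depth_m < 22 AND conc_ppm <= 586 → low
sample_id=77: depth_m < 35 OR conc_ppm BETWEEN 572 AND 652 → warn
sample_id=78: depth_m < 32 AND turbidity >= 96 → pass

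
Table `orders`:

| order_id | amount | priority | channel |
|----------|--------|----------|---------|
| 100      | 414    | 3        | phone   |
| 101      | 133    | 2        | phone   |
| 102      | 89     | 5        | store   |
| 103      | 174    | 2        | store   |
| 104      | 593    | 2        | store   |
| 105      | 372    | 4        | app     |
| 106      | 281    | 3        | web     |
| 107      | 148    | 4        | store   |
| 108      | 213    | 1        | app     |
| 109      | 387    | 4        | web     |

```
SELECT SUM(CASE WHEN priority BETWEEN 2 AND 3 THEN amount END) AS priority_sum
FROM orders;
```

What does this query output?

1595

order_id=100: ✓ → 414
order_id=101: ✓ → 133
order_id=102: ✗
order_id=103: ✓ → 174
order_id=104: ✓ → 593
order_id=105: ✗
order_id=106: ✓ → 281
order_id=107: ✗
order_id=108: ✗
order_id=109: ✗
priority_sum = 414 + 133 + 174 + 593 + 281 = 1595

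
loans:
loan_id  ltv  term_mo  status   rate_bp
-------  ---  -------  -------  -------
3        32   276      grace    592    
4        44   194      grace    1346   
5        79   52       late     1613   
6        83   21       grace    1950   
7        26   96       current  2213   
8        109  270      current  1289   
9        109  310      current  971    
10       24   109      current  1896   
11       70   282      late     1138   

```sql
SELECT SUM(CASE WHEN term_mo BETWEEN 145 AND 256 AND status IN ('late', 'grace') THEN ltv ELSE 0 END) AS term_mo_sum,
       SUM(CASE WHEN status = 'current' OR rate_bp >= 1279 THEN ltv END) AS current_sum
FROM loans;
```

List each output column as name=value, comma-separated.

term_mo_sum=44, current_sum=474

[term_mo_sum: term_mo BETWEEN 145 AND 256 AND status IN ('late', 'grace')]
loan_id=3: ✗
loan_id=4: ✓ → 44
loan_id=5: ✗
loan_id=6: ✗
loan_id=7: ✗
loan_id=8: ✗
loan_id=9: ✗
loan_id=10: ✗
loan_id=11: ✗
term_mo_sum = 44
—
[current_sum: status = 'current' OR rate_bp >= 1279]
loan_id=3: ✗
loan_id=4: ✓ → 44
loan_id=5: ✓ → 79
loan_id=6: ✓ → 83
loan_id=7: ✓ → 26
loan_id=8: ✓ → 109
loan_id=9: ✓ → 109
loan_id=10: ✓ → 24
loan_id=11: ✗
current_sum = 44 + 79 + 83 + 26 + 109 + 109 + 24 = 474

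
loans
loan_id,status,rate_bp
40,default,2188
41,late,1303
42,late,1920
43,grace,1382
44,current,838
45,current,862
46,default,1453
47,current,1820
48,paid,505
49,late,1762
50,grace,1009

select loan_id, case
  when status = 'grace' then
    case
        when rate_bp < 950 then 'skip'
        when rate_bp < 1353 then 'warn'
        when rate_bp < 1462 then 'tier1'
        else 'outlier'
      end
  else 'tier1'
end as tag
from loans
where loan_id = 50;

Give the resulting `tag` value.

warn

loan_id = 50: status=grace, rate_bp=1009.
status='grace' → inner[rate_bp < 1353] → warn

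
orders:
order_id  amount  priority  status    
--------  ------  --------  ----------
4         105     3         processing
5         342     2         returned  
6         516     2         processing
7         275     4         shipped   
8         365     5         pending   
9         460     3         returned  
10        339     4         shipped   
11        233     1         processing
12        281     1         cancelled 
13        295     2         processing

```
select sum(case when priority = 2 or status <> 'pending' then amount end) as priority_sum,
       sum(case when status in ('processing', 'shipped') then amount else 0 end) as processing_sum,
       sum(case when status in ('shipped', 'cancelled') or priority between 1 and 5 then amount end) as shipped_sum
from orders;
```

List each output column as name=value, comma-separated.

[priority_sum: priority = 2 or status <> 'pending']
order_id=4: ✓ → 105
order_id=5: ✓ → 342
order_id=6: ✓ → 516
order_id=7: ✓ → 275
order_id=8: ✗
order_id=9: ✓ → 460
order_id=10: ✓ → 339
order_id=11: ✓ → 233
order_id=12: ✓ → 281
order_id=13: ✓ → 295
priority_sum = 105 + 342 + 516 + 275 + 460 + 339 + 233 + 281 + 295 = 2846
—
[processing_sum: status in ('processing', 'shipped')]
order_id=4: ✓ → 105
order_id=5: ✗
order_id=6: ✓ → 516
order_id=7: ✓ → 275
order_id=8: ✗
order_id=9: ✗
order_id=10: ✓ → 339
order_id=11: ✓ → 233
order_id=12: ✗
order_id=13: ✓ → 295
processing_sum = 105 + 516 + 275 + 339 + 233 + 295 = 1763
—
[shipped_sum: status in ('shipped', 'cancelled') or priority between 1 and 5]
order_id=4: ✓ → 105
order_id=5: ✓ → 342
order_id=6: ✓ → 516
order_id=7: ✓ → 275
order_id=8: ✓ → 365
order_id=9: ✓ → 460
order_id=10: ✓ → 339
order_id=11: ✓ → 233
order_id=12: ✓ → 281
order_id=13: ✓ → 295
shipped_sum = 105 + 342 + 516 + 275 + 365 + 460 + 339 + 233 + 281 + 295 = 3211

priority_sum=2846, processing_sum=1763, shipped_sum=3211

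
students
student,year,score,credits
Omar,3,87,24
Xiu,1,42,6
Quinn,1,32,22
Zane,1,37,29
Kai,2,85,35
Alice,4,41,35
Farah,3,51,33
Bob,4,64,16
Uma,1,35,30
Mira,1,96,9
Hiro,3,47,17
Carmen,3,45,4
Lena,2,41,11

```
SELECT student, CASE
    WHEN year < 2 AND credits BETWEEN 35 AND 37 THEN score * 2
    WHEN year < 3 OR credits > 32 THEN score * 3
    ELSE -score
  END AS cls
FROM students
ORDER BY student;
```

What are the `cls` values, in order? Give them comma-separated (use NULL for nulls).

student=Alice: year < 3 OR credits > 32 → 123
student=Bob: ELSE → -64
student=Carmen: ELSE → -45
student=Farah: year < 3 OR credits > 32 → 153
student=Hiro: ELSE → -47
student=Kai: year < 3 OR credits > 32 → 255
student=Lena: year < 3 OR credits > 32 → 123
student=Mira: year < 3 OR credits > 32 → 288
student=Omar: ELSE → -87
student=Quinn: year < 3 OR credits > 32 → 96
student=Uma: year < 3 OR credits > 32 → 105
student=Xiu: year < 3 OR credits > 32 → 126
student=Zane: year < 3 OR credits > 32 → 111

123, -64, -45, 153, -47, 255, 123, 288, -87, 96, 105, 126, 111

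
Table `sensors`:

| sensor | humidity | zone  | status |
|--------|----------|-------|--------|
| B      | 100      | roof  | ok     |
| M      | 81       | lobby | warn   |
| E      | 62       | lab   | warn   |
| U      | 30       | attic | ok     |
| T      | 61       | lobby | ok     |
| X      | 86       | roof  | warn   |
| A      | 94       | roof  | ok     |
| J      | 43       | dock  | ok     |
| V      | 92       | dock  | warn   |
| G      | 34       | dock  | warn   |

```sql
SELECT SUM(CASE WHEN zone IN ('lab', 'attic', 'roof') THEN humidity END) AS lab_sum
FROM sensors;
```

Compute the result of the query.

sensor=B: ✓ → 100
sensor=M: ✗
sensor=E: ✓ → 62
sensor=U: ✓ → 30
sensor=T: ✗
sensor=X: ✓ → 86
sensor=A: ✓ → 94
sensor=J: ✗
sensor=V: ✗
sensor=G: ✗
lab_sum = 100 + 62 + 30 + 86 + 94 = 372

372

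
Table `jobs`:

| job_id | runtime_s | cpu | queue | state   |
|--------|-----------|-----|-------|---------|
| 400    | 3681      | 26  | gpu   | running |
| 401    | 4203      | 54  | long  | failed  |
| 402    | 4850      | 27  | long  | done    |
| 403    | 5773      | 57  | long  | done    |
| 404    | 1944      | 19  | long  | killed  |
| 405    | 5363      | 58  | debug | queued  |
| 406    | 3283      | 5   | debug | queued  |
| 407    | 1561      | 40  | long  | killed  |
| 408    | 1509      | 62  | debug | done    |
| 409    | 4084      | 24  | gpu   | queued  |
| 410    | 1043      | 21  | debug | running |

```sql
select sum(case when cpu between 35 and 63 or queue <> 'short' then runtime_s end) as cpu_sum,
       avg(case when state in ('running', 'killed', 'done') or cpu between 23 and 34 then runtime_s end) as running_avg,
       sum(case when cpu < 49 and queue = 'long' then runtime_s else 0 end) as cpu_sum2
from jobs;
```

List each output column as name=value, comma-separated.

[cpu_sum: cpu between 35 and 63 or queue <> 'short']
job_id=400: ✓ → 3681
job_id=401: ✓ → 4203
job_id=402: ✓ → 4850
job_id=403: ✓ → 5773
job_id=404: ✓ → 1944
job_id=405: ✓ → 5363
job_id=406: ✓ → 3283
job_id=407: ✓ → 1561
job_id=408: ✓ → 1509
job_id=409: ✓ → 4084
job_id=410: ✓ → 1043
cpu_sum = 3681 + 4203 + 4850 + 5773 + 1944 + 5363 + 3283 + 1561 + 1509 + 4084 + 1043 = 37294
—
[running_avg: state in ('running', 'killed', 'done') or cpu between 23 and 34]
job_id=400: ✓ → 3681
job_id=401: ✗
job_id=402: ✓ → 4850
job_id=403: ✓ → 5773
job_id=404: ✓ → 1944
job_id=405: ✗
job_id=406: ✗
job_id=407: ✓ → 1561
job_id=408: ✓ → 1509
job_id=409: ✓ → 4084
job_id=410: ✓ → 1043
running_avg = (3681 + 4850 + 5773 + 1944 + 1561 + 1509 + 4084 + 1043) / 8 = 3055.625
—
[cpu_sum2: cpu < 49 and queue = 'long']
job_id=400: ✗
job_id=401: ✗
job_id=402: ✓ → 4850
job_id=403: ✗
job_id=404: ✓ → 1944
job_id=405: ✗
job_id=406: ✗
job_id=407: ✓ → 1561
job_id=408: ✗
job_id=409: ✗
job_id=410: ✗
cpu_sum2 = 4850 + 1944 + 1561 = 8355

cpu_sum=37294, running_avg=3055.625, cpu_sum2=8355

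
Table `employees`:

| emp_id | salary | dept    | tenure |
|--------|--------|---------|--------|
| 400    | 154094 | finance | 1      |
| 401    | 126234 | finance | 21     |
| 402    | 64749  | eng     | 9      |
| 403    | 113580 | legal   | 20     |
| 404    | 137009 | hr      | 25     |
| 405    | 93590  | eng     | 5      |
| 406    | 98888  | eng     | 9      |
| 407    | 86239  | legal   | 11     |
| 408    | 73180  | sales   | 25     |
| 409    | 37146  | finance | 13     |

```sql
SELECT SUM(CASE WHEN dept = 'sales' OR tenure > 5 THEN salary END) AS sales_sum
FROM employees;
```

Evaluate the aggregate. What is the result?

emp_id=400: ✗
emp_id=401: ✓ → 126234
emp_id=402: ✓ → 64749
emp_id=403: ✓ → 113580
emp_id=404: ✓ → 137009
emp_id=405: ✗
emp_id=406: ✓ → 98888
emp_id=407: ✓ → 86239
emp_id=408: ✓ → 73180
emp_id=409: ✓ → 37146
sales_sum = 126234 + 64749 + 113580 + 137009 + 98888 + 86239 + 73180 + 37146 = 737025

737025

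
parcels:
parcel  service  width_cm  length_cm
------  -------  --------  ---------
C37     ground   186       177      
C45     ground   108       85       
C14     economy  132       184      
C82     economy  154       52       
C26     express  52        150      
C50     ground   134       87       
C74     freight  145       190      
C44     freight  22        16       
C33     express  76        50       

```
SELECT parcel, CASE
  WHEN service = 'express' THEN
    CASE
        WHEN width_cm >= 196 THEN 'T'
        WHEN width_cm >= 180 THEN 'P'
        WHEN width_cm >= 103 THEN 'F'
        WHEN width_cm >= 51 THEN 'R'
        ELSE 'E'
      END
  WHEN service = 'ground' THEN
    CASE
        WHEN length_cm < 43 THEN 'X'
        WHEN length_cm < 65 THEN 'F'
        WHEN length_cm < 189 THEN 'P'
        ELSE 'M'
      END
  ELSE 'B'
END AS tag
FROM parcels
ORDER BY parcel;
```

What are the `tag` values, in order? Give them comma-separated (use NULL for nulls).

B, R, R, P, B, P, P, B, B

parcel=C14: service='economy' → outer ELSE → B
parcel=C26: service='express' → inner[width_cm >= 51] → R
parcel=C33: service='express' → inner[width_cm >= 51] → R
parcel=C37: service='ground' → inner[length_cm < 189] → P
parcel=C44: service='freight' → outer ELSE → B
parcel=C45: service='ground' → inner[length_cm < 189] → P
parcel=C50: service='ground' → inner[length_cm < 189] → P
parcel=C74: service='freight' → outer ELSE → B
parcel=C82: service='economy' → outer ELSE → B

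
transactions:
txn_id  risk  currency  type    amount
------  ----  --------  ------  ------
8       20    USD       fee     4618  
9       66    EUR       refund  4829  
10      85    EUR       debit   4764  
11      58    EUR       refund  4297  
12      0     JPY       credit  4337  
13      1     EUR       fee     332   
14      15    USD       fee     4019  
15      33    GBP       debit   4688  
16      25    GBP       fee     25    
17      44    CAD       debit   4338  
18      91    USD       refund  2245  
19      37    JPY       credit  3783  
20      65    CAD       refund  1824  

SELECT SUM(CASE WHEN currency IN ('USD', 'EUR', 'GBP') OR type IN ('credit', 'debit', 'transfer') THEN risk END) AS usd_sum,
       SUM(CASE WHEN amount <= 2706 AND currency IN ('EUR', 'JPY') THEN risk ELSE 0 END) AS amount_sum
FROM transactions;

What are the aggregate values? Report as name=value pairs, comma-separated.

[usd_sum: currency IN ('USD', 'EUR', 'GBP') OR type IN ('credit', 'debit', 'transfer')]
txn_id=8: ✓ → 20
txn_id=9: ✓ → 66
txn_id=10: ✓ → 85
txn_id=11: ✓ → 58
txn_id=12: ✓ → 0
txn_id=13: ✓ → 1
txn_id=14: ✓ → 15
txn_id=15: ✓ → 33
txn_id=16: ✓ → 25
txn_id=17: ✓ → 44
txn_id=18: ✓ → 91
txn_id=19: ✓ → 37
txn_id=20: ✗
usd_sum = 20 + 66 + 85 + 58 + 1 + 15 + 33 + 25 + 44 + 91 + 37 = 475
—
[amount_sum: amount <= 2706 AND currency IN ('EUR', 'JPY')]
txn_id=8: ✗
txn_id=9: ✗
txn_id=10: ✗
txn_id=11: ✗
txn_id=12: ✗
txn_id=13: ✓ → 1
txn_id=14: ✗
txn_id=15: ✗
txn_id=16: ✗
txn_id=17: ✗
txn_id=18: ✗
txn_id=19: ✗
txn_id=20: ✗
amount_sum = 1

usd_sum=475, amount_sum=1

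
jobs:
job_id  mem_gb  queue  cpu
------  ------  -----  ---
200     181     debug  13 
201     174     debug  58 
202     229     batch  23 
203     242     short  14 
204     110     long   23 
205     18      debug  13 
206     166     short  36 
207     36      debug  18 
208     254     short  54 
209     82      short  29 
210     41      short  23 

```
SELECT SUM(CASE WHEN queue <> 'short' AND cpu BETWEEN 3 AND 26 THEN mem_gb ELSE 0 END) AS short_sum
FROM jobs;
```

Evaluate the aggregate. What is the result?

job_id=200: ✓ → 181
job_id=201: ✗
job_id=202: ✓ → 229
job_id=203: ✗
job_id=204: ✓ → 110
job_id=205: ✓ → 18
job_id=206: ✗
job_id=207: ✓ → 36
job_id=208: ✗
job_id=209: ✗
job_id=210: ✗
short_sum = 181 + 229 + 110 + 18 + 36 = 574

574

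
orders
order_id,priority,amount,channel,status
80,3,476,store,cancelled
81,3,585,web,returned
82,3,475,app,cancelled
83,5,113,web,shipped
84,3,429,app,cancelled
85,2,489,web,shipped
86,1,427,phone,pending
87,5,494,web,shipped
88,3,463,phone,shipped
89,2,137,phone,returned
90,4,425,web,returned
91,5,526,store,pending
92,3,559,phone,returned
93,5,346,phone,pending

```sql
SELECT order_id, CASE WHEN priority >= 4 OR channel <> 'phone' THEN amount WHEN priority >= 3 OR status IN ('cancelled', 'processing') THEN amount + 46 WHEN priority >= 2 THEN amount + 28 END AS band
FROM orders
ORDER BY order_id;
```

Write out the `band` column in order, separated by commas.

476, 585, 475, 113, 429, 489, NULL, 494, 509, 165, 425, 526, 605, 346

order_id=80: priority >= 4 OR channel <> 'phone' → 476
order_id=81: priority >= 4 OR channel <> 'phone' → 585
order_id=82: priority >= 4 OR channel <> 'phone' → 475
order_id=83: priority >= 4 OR channel <> 'phone' → 113
order_id=84: priority >= 4 OR channel <> 'phone' → 429
order_id=85: priority >= 4 OR channel <> 'phone' → 489
order_id=86: (no match → NULL) → NULL
order_id=87: priority >= 4 OR channel <> 'phone' → 494
order_id=88: priority >= 3 OR status IN ('cancelled', 'processing') → 509
order_id=89: priority >= 2 → 165
order_id=90: priority >= 4 OR channel <> 'phone' → 425
order_id=91: priority >= 4 OR channel <> 'phone' → 526
order_id=92: priority >= 3 OR status IN ('cancelled', 'processing') → 605
order_id=93: priority >= 4 OR channel <> 'phone' → 346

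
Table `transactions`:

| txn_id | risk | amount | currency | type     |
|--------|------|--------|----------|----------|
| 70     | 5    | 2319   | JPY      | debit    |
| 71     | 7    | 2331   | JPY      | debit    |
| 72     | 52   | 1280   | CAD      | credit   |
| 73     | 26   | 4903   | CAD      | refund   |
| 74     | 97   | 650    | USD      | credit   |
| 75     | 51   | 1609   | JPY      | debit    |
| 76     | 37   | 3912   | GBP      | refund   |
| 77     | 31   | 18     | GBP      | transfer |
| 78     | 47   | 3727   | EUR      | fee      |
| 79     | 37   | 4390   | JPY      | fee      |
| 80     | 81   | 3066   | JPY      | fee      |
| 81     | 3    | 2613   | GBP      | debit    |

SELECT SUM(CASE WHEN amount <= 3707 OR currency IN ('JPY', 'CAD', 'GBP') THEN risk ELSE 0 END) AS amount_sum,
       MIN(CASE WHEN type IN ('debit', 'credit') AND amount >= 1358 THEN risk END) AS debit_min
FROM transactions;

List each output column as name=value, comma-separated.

[amount_sum: amount <= 3707 OR currency IN ('JPY', 'CAD', 'GBP')]
txn_id=70: ✓ → 5
txn_id=71: ✓ → 7
txn_id=72: ✓ → 52
txn_id=73: ✓ → 26
txn_id=74: ✓ → 97
txn_id=75: ✓ → 51
txn_id=76: ✓ → 37
txn_id=77: ✓ → 31
txn_id=78: ✗
txn_id=79: ✓ → 37
txn_id=80: ✓ → 81
txn_id=81: ✓ → 3
amount_sum = 5 + 7 + 52 + 26 + 97 + 51 + 37 + 31 + 37 + 81 + 3 = 427
—
[debit_min: type IN ('debit', 'credit') AND amount >= 1358]
txn_id=70: ✓ → 5
txn_id=71: ✓ → 7
txn_id=72: ✗
txn_id=73: ✗
txn_id=74: ✗
txn_id=75: ✓ → 51
txn_id=76: ✗
txn_id=77: ✗
txn_id=78: ✗
txn_id=79: ✗
txn_id=80: ✗
txn_id=81: ✓ → 3
debit_min = MIN(5, 7, 51, 3) = 3

amount_sum=427, debit_min=3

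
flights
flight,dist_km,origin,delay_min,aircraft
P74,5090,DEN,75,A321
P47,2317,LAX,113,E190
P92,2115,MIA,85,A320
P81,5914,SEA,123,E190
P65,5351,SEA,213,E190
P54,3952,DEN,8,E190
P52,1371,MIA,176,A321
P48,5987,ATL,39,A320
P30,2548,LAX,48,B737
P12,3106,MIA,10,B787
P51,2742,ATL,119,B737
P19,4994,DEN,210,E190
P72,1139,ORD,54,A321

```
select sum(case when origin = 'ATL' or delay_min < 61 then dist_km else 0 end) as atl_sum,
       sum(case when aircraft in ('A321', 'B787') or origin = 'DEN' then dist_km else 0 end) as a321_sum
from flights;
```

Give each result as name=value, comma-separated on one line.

atl_sum=19474, a321_sum=19652

[atl_sum: origin = 'ATL' or delay_min < 61]
flight=P74: ✗
flight=P47: ✗
flight=P92: ✗
flight=P81: ✗
flight=P65: ✗
flight=P54: ✓ → 3952
flight=P52: ✗
flight=P48: ✓ → 5987
flight=P30: ✓ → 2548
flight=P12: ✓ → 3106
flight=P51: ✓ → 2742
flight=P19: ✗
flight=P72: ✓ → 1139
atl_sum = 3952 + 5987 + 2548 + 3106 + 2742 + 1139 = 19474
—
[a321_sum: aircraft in ('A321', 'B787') or origin = 'DEN']
flight=P74: ✓ → 5090
flight=P47: ✗
flight=P92: ✗
flight=P81: ✗
flight=P65: ✗
flight=P54: ✓ → 3952
flight=P52: ✓ → 1371
flight=P48: ✗
flight=P30: ✗
flight=P12: ✓ → 3106
flight=P51: ✗
flight=P19: ✓ → 4994
flight=P72: ✓ → 1139
a321_sum = 5090 + 3952 + 1371 + 3106 + 4994 + 1139 = 19652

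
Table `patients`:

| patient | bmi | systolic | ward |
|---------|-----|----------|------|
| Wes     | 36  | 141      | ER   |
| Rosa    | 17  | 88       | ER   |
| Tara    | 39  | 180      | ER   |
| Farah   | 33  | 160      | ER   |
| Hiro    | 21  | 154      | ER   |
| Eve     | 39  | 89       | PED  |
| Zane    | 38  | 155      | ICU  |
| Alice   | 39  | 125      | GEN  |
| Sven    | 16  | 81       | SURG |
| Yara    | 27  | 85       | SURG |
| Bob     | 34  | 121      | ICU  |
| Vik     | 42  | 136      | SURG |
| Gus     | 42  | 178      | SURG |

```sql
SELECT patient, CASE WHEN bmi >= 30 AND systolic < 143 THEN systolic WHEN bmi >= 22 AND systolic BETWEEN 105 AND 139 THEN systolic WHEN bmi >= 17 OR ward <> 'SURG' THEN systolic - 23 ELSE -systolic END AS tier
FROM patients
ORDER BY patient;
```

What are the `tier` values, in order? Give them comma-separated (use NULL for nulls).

patient=Alice: bmi >= 30 AND systolic < 143 → 125
patient=Bob: bmi >= 30 AND systolic < 143 → 121
patient=Eve: bmi >= 30 AND systolic < 143 → 89
patient=Farah: bmi >= 17 OR ward <> 'SURG' → 137
patient=Gus: bmi >= 17 OR ward <> 'SURG' → 155
patient=Hiro: bmi >= 17 OR ward <> 'SURG' → 131
patient=Rosa: bmi >= 17 OR ward <> 'SURG' → 65
patient=Sven: ELSE → -81
patient=Tara: bmi >= 17 OR ward <> 'SURG' → 157
patient=Vik: bmi >= 30 AND systolic < 143 → 136
patient=Wes: bmi >= 30 AND systolic < 143 → 141
patient=Yara: bmi >= 17 OR ward <> 'SURG' → 62
patient=Zane: bmi >= 17 OR ward <> 'SURG' → 132

125, 121, 89, 137, 155, 131, 65, -81, 157, 136, 141, 62, 132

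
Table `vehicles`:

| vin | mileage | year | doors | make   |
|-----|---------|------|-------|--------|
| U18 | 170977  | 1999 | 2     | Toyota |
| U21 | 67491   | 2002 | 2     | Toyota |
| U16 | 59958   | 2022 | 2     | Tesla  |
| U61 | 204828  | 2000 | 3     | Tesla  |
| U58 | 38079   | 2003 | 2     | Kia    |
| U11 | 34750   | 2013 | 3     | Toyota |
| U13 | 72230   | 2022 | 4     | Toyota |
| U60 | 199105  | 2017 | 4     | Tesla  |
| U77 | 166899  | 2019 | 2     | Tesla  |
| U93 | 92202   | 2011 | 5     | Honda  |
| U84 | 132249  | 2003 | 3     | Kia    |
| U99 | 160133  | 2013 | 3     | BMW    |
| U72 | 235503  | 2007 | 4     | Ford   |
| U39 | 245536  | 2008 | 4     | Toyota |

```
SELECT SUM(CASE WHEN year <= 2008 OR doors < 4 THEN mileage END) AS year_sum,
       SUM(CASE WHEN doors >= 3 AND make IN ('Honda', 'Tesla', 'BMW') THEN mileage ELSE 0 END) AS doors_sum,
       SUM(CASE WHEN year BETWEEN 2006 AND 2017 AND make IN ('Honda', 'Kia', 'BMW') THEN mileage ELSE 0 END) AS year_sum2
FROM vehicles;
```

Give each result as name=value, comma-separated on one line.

[year_sum: year <= 2008 OR doors < 4]
vin=U18: ✓ → 170977
vin=U21: ✓ → 67491
vin=U16: ✓ → 59958
vin=U61: ✓ → 204828
vin=U58: ✓ → 38079
vin=U11: ✓ → 34750
vin=U13: ✗
vin=U60: ✗
vin=U77: ✓ → 166899
vin=U93: ✗
vin=U84: ✓ → 132249
vin=U99: ✓ → 160133
vin=U72: ✓ → 235503
vin=U39: ✓ → 245536
year_sum = 170977 + 67491 + 59958 + 204828 + 38079 + 34750 + 166899 + 132249 + 160133 + 235503 + 245536 = 1516403
—
[doors_sum: doors >= 3 AND make IN ('Honda', 'Tesla', 'BMW')]
vin=U18: ✗
vin=U21: ✗
vin=U16: ✗
vin=U61: ✓ → 204828
vin=U58: ✗
vin=U11: ✗
vin=U13: ✗
vin=U60: ✓ → 199105
vin=U77: ✗
vin=U93: ✓ → 92202
vin=U84: ✗
vin=U99: ✓ → 160133
vin=U72: ✗
vin=U39: ✗
doors_sum = 204828 + 199105 + 92202 + 160133 = 656268
—
[year_sum2: year BETWEEN 2006 AND 2017 AND make IN ('Honda', 'Kia', 'BMW')]
vin=U18: ✗
vin=U21: ✗
vin=U16: ✗
vin=U61: ✗
vin=U58: ✗
vin=U11: ✗
vin=U13: ✗
vin=U60: ✗
vin=U77: ✗
vin=U93: ✓ → 92202
vin=U84: ✗
vin=U99: ✓ → 160133
vin=U72: ✗
vin=U39: ✗
year_sum2 = 92202 + 160133 = 252335

year_sum=1516403, doors_sum=656268, year_sum2=252335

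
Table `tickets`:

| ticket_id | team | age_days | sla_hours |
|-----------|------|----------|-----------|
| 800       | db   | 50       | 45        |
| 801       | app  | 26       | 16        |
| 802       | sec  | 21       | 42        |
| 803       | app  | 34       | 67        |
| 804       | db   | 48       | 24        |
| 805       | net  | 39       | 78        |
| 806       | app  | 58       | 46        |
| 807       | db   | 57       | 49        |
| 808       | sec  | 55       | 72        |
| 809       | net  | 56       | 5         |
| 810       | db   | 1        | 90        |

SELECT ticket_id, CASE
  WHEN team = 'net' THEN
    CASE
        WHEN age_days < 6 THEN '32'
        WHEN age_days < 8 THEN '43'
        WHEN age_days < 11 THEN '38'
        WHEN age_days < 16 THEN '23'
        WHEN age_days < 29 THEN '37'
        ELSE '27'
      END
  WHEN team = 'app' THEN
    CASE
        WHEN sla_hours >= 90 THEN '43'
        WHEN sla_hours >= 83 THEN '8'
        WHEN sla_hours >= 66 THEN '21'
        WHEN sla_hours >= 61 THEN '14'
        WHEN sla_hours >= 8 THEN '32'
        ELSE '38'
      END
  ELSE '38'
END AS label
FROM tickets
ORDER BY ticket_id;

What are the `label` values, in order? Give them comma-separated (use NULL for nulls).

38, 32, 38, 21, 38, 27, 32, 38, 38, 27, 38

ticket_id=800: team='db' → outer ELSE → 38
ticket_id=801: team='app' → inner[sla_hours >= 8] → 32
ticket_id=802: team='sec' → outer ELSE → 38
ticket_id=803: team='app' → inner[sla_hours >= 66] → 21
ticket_id=804: team='db' → outer ELSE → 38
ticket_id=805: team='net' → inner[ELSE] → 27
ticket_id=806: team='app' → inner[sla_hours >= 8] → 32
ticket_id=807: team='db' → outer ELSE → 38
ticket_id=808: team='sec' → outer ELSE → 38
ticket_id=809: team='net' → inner[ELSE] → 27
ticket_id=810: team='db' → outer ELSE → 38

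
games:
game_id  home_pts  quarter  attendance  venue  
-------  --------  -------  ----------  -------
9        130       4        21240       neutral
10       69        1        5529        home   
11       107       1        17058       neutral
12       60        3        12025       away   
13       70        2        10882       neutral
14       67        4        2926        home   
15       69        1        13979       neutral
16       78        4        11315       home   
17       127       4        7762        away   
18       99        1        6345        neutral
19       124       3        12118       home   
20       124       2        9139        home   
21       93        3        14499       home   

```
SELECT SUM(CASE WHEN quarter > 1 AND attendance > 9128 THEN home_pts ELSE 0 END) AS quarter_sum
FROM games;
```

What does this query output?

679

game_id=9: ✓ → 130
game_id=10: ✗
game_id=11: ✗
game_id=12: ✓ → 60
game_id=13: ✓ → 70
game_id=14: ✗
game_id=15: ✗
game_id=16: ✓ → 78
game_id=17: ✗
game_id=18: ✗
game_id=19: ✓ → 124
game_id=20: ✓ → 124
game_id=21: ✓ → 93
quarter_sum = 130 + 60 + 70 + 78 + 124 + 124 + 93 = 679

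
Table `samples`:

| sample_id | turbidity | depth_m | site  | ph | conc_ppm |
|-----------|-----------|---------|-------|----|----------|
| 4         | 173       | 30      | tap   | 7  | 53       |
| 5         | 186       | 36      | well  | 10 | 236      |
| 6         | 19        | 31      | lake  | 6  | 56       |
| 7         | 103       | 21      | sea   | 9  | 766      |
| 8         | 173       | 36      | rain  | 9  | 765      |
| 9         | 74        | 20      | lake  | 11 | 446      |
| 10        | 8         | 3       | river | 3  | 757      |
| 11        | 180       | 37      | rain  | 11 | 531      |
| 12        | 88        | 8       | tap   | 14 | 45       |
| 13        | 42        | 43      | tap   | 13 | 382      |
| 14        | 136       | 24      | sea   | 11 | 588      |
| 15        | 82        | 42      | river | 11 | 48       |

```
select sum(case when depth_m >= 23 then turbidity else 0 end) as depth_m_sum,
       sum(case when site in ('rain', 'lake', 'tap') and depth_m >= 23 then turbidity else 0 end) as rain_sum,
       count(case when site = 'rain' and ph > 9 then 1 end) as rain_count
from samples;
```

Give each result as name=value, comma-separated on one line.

[depth_m_sum: depth_m >= 23]
sample_id=4: ✓ → 173
sample_id=5: ✓ → 186
sample_id=6: ✓ → 19
sample_id=7: ✗
sample_id=8: ✓ → 173
sample_id=9: ✗
sample_id=10: ✗
sample_id=11: ✓ → 180
sample_id=12: ✗
sample_id=13: ✓ → 42
sample_id=14: ✓ → 136
sample_id=15: ✓ → 82
depth_m_sum = 173 + 186 + 19 + 173 + 180 + 42 + 136 + 82 = 991
—
[rain_sum: site in ('rain', 'lake', 'tap') and depth_m >= 23]
sample_id=4: ✓ → 173
sample_id=5: ✗
sample_id=6: ✓ → 19
sample_id=7: ✗
sample_id=8: ✓ → 173
sample_id=9: ✗
sample_id=10: ✗
sample_id=11: ✓ → 180
sample_id=12: ✗
sample_id=13: ✓ → 42
sample_id=14: ✗
sample_id=15: ✗
rain_sum = 173 + 19 + 173 + 180 + 42 = 587
—
[rain_count: site = 'rain' and ph > 9]
sample_id=4: ✗
sample_id=5: ✗
sample_id=6: ✗
sample_id=7: ✗
sample_id=8: ✗
sample_id=9: ✗
sample_id=10: ✗
sample_id=11: ✓ → 1
sample_id=12: ✗
sample_id=13: ✗
sample_id=14: ✗
sample_id=15: ✗
rain_count = COUNT(1) = 1

depth_m_sum=991, rain_sum=587, rain_count=1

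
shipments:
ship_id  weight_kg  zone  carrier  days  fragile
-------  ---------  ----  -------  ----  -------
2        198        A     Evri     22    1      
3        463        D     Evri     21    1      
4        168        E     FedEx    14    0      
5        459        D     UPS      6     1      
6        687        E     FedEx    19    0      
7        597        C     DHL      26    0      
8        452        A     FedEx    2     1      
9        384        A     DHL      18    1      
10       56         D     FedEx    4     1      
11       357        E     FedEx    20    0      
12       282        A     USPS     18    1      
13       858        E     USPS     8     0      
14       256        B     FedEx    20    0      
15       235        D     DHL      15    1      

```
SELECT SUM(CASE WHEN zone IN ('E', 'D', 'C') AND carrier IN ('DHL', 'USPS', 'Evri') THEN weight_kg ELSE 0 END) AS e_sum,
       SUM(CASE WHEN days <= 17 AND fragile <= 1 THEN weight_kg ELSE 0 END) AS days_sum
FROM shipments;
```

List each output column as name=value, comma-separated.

e_sum=2153, days_sum=2228

[e_sum: zone IN ('E', 'D', 'C') AND carrier IN ('DHL', 'USPS', 'Evri')]
ship_id=2: ✗
ship_id=3: ✓ → 463
ship_id=4: ✗
ship_id=5: ✗
ship_id=6: ✗
ship_id=7: ✓ → 597
ship_id=8: ✗
ship_id=9: ✗
ship_id=10: ✗
ship_id=11: ✗
ship_id=12: ✗
ship_id=13: ✓ → 858
ship_id=14: ✗
ship_id=15: ✓ → 235
e_sum = 463 + 597 + 858 + 235 = 2153
—
[days_sum: days <= 17 AND fragile <= 1]
ship_id=2: ✗
ship_id=3: ✗
ship_id=4: ✓ → 168
ship_id=5: ✓ → 459
ship_id=6: ✗
ship_id=7: ✗
ship_id=8: ✓ → 452
ship_id=9: ✗
ship_id=10: ✓ → 56
ship_id=11: ✗
ship_id=12: ✗
ship_id=13: ✓ → 858
ship_id=14: ✗
ship_id=15: ✓ → 235
days_sum = 168 + 459 + 452 + 56 + 858 + 235 = 2228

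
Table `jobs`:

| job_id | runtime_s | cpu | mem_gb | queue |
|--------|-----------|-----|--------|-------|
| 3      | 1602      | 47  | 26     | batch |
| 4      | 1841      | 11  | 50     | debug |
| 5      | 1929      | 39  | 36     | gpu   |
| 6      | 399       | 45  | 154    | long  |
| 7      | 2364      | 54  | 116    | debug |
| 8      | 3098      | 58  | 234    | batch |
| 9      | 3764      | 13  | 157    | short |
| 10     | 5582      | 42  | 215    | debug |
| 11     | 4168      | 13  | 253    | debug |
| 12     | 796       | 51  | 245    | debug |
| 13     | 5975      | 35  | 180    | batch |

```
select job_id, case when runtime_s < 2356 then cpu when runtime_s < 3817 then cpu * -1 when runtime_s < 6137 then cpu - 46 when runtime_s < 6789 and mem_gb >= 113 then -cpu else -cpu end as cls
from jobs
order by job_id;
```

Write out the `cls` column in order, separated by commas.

job_id=3: runtime_s < 2356 → 47
job_id=4: runtime_s < 2356 → 11
job_id=5: runtime_s < 2356 → 39
job_id=6: runtime_s < 2356 → 45
job_id=7: runtime_s < 3817 → -54
job_id=8: runtime_s < 3817 → -58
job_id=9: runtime_s < 3817 → -13
job_id=10: runtime_s < 6137 → -4
job_id=11: runtime_s < 6137 → -33
job_id=12: runtime_s < 2356 → 51
job_id=13: runtime_s < 6137 → -11

47, 11, 39, 45, -54, -58, -13, -4, -33, 51, -11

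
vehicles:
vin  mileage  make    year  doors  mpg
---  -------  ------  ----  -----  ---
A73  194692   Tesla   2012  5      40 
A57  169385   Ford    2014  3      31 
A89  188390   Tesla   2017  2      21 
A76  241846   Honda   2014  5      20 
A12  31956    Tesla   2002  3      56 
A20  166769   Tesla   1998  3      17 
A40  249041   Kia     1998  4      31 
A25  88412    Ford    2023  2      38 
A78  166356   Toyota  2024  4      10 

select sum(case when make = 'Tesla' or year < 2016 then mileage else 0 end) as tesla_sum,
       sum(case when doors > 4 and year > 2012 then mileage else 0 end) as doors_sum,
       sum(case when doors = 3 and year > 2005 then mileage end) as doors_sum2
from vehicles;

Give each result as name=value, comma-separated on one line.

[tesla_sum: make = 'Tesla' or year < 2016]
vin=A73: ✓ → 194692
vin=A57: ✓ → 169385
vin=A89: ✓ → 188390
vin=A76: ✓ → 241846
vin=A12: ✓ → 31956
vin=A20: ✓ → 166769
vin=A40: ✓ → 249041
vin=A25: ✗
vin=A78: ✗
tesla_sum = 194692 + 169385 + 188390 + 241846 + 31956 + 166769 + 249041 = 1242079
—
[doors_sum: doors > 4 and year > 2012]
vin=A73: ✗
vin=A57: ✗
vin=A89: ✗
vin=A76: ✓ → 241846
vin=A12: ✗
vin=A20: ✗
vin=A40: ✗
vin=A25: ✗
vin=A78: ✗
doors_sum = 241846
—
[doors_sum2: doors = 3 and year > 2005]
vin=A73: ✗
vin=A57: ✓ → 169385
vin=A89: ✗
vin=A76: ✗
vin=A12: ✗
vin=A20: ✗
vin=A40: ✗
vin=A25: ✗
vin=A78: ✗
doors_sum2 = 169385

tesla_sum=1242079, doors_sum=241846, doors_sum2=169385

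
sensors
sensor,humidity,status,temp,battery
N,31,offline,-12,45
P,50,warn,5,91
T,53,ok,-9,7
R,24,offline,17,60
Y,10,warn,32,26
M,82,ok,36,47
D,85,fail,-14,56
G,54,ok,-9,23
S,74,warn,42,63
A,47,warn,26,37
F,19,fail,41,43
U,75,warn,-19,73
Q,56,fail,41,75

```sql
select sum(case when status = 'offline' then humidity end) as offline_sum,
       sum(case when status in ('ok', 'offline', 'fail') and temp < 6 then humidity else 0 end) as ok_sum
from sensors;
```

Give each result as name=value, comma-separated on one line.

offline_sum=55, ok_sum=223

[offline_sum: status = 'offline']
sensor=N: ✓ → 31
sensor=P: ✗
sensor=T: ✗
sensor=R: ✓ → 24
sensor=Y: ✗
sensor=M: ✗
sensor=D: ✗
sensor=G: ✗
sensor=S: ✗
sensor=A: ✗
sensor=F: ✗
sensor=U: ✗
sensor=Q: ✗
offline_sum = 31 + 24 = 55
—
[ok_sum: status in ('ok', 'offline', 'fail') and temp < 6]
sensor=N: ✓ → 31
sensor=P: ✗
sensor=T: ✓ → 53
sensor=R: ✗
sensor=Y: ✗
sensor=M: ✗
sensor=D: ✓ → 85
sensor=G: ✓ → 54
sensor=S: ✗
sensor=A: ✗
sensor=F: ✗
sensor=U: ✗
sensor=Q: ✗
ok_sum = 31 + 53 + 85 + 54 = 223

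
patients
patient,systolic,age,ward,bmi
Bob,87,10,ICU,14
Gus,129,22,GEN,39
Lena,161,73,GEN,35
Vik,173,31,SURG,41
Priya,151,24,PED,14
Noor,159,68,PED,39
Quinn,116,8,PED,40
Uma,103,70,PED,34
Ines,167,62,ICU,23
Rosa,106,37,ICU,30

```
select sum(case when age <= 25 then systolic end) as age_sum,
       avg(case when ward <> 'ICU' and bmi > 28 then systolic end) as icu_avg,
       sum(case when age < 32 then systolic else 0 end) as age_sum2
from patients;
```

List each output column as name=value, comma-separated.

[age_sum: age <= 25]
patient=Bob: ✓ → 87
patient=Gus: ✓ → 129
patient=Lena: ✗
patient=Vik: ✗
patient=Priya: ✓ → 151
patient=Noor: ✗
patient=Quinn: ✓ → 116
patient=Uma: ✗
patient=Ines: ✗
patient=Rosa: ✗
age_sum = 87 + 129 + 151 + 116 = 483
—
[icu_avg: ward <> 'ICU' and bmi > 28]
patient=Bob: ✗
patient=Gus: ✓ → 129
patient=Lena: ✓ → 161
patient=Vik: ✓ → 173
patient=Priya: ✗
patient=Noor: ✓ → 159
patient=Quinn: ✓ → 116
patient=Uma: ✓ → 103
patient=Ines: ✗
patient=Rosa: ✗
icu_avg = (129 + 161 + 173 + 159 + 116 + 103) / 6 = 140.1666666667
—
[age_sum2: age < 32]
patient=Bob: ✓ → 87
patient=Gus: ✓ → 129
patient=Lena: ✗
patient=Vik: ✓ → 173
patient=Priya: ✓ → 151
patient=Noor: ✗
patient=Quinn: ✓ → 116
patient=Uma: ✗
patient=Ines: ✗
patient=Rosa: ✗
age_sum2 = 87 + 129 + 173 + 151 + 116 = 656

age_sum=483, icu_avg=140.1666666667, age_sum2=656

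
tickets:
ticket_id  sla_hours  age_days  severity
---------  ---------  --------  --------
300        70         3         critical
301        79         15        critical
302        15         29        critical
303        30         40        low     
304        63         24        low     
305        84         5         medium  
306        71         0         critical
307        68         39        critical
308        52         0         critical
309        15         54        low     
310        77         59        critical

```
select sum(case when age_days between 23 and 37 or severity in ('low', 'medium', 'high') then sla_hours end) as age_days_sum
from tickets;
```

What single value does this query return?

207

ticket_id=300: ✗
ticket_id=301: ✗
ticket_id=302: ✓ → 15
ticket_id=303: ✓ → 30
ticket_id=304: ✓ → 63
ticket_id=305: ✓ → 84
ticket_id=306: ✗
ticket_id=307: ✗
ticket_id=308: ✗
ticket_id=309: ✓ → 15
ticket_id=310: ✗
age_days_sum = 15 + 30 + 63 + 84 + 15 = 207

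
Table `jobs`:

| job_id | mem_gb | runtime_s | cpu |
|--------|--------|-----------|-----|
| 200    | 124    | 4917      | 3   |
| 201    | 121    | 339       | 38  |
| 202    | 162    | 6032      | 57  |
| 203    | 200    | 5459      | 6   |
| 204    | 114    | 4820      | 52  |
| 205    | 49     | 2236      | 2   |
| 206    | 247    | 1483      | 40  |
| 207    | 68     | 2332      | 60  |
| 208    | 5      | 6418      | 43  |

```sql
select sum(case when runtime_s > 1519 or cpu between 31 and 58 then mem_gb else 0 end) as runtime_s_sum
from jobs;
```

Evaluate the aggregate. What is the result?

1090

job_id=200: ✓ → 124
job_id=201: ✓ → 121
job_id=202: ✓ → 162
job_id=203: ✓ → 200
job_id=204: ✓ → 114
job_id=205: ✓ → 49
job_id=206: ✓ → 247
job_id=207: ✓ → 68
job_id=208: ✓ → 5
runtime_s_sum = 124 + 121 + 162 + 200 + 114 + 49 + 247 + 68 + 5 = 1090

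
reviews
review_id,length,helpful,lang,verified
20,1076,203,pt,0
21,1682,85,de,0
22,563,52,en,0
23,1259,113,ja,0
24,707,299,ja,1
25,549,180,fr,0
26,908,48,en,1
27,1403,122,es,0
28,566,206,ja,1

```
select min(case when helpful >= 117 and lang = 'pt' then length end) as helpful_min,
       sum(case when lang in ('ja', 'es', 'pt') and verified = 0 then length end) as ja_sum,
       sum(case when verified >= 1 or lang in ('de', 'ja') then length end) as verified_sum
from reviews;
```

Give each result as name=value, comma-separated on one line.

[helpful_min: helpful >= 117 and lang = 'pt']
review_id=20: ✓ → 1076
review_id=21: ✗
review_id=22: ✗
review_id=23: ✗
review_id=24: ✗
review_id=25: ✗
review_id=26: ✗
review_id=27: ✗
review_id=28: ✗
helpful_min = MIN(1076) = 1076
—
[ja_sum: lang in ('ja', 'es', 'pt') and verified = 0]
review_id=20: ✓ → 1076
review_id=21: ✗
review_id=22: ✗
review_id=23: ✓ → 1259
review_id=24: ✗
review_id=25: ✗
review_id=26: ✗
review_id=27: ✓ → 1403
review_id=28: ✗
ja_sum = 1076 + 1259 + 1403 = 3738
—
[verified_sum: verified >= 1 or lang in ('de', 'ja')]
review_id=20: ✗
review_id=21: ✓ → 1682
review_id=22: ✗
review_id=23: ✓ → 1259
review_id=24: ✓ → 707
review_id=25: ✗
review_id=26: ✓ → 908
review_id=27: ✗
review_id=28: ✓ → 566
verified_sum = 1682 + 1259 + 707 + 908 + 566 = 5122

helpful_min=1076, ja_sum=3738, verified_sum=5122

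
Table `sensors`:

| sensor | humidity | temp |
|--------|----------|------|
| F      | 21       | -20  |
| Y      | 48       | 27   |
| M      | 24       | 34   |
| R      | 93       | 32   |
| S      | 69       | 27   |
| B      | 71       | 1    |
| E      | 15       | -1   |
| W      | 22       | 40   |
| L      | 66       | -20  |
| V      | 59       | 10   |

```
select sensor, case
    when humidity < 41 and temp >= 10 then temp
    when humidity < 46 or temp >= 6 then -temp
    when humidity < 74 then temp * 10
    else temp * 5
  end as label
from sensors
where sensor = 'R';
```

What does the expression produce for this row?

sensor = R: humidity=93, temp=32.
humidity < 41 and temp >= 10 → false
humidity < 46 or temp >= 6 → true → -32

-32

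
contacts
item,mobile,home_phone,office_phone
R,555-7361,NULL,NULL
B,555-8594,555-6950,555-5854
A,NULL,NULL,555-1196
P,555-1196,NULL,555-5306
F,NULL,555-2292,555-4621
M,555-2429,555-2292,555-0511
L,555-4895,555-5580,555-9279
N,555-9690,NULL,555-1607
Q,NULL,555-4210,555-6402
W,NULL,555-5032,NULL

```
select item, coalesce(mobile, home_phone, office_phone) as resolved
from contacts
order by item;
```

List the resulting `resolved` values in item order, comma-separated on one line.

555-1196, 555-8594, 555-2292, 555-4895, 555-2429, 555-9690, 555-1196, 555-4210, 555-7361, 555-5032

item=A: mobile=NULL, home_phone=NULL, office_phone=555-1196 → 555-1196
item=B: mobile=555-8594 → 555-8594
item=F: mobile=NULL, home_phone=555-2292 → 555-2292
item=L: mobile=555-4895 → 555-4895
item=M: mobile=555-2429 → 555-2429
item=N: mobile=555-9690 → 555-9690
item=P: mobile=555-1196 → 555-1196
item=Q: mobile=NULL, home_phone=555-4210 → 555-4210
item=R: mobile=555-7361 → 555-7361
item=W: mobile=NULL, home_phone=555-5032 → 555-5032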